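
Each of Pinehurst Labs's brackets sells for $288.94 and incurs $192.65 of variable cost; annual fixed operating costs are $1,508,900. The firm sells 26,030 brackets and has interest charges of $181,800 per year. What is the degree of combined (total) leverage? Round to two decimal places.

3.07

At 26,030 units, contribution = 26,030 × $96.29 = $2,506,428.70.
Subtracting fixed costs: EBIT = $2,506,428.70 − $1,508,900 = $997,528.70. Interest = $181,800.00, so EBIT − I = $815,728.70.
Degree of total leverage = total CM / (EBIT − interest) = $2,506,428.70 / $815,728.70 = 3.0726.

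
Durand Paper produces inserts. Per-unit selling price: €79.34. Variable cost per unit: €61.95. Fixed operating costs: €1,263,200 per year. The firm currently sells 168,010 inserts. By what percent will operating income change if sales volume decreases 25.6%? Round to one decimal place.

Total contribution margin = 168,010 × €17.39 = €2,921,693.90.
Subtracting fixed costs: EBIT = €2,921,693.90 − €1,263,200 = €1,658,493.90.
So DOL = total CM / EBIT = €2,921,693.90 / €1,658,493.90 = 1.7617.
Operating income changes by 1.7617 × -25.6% = -45.1%.

-45.1%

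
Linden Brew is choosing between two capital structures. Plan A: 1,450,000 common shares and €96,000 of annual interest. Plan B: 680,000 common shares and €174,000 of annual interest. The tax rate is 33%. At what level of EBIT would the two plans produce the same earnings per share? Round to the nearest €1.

At indifference, (EBIT − 96,000)(1 − t)/1,450,000 = (EBIT − 174,000)(1 − t)/680,000.
The (1 − t) factor cancels: (EBIT − 96,000) × 680,000 = (EBIT − 174,000) × 1,450,000.
EBIT × (1,450,000 − 680,000) = 174,000 × 1,450,000 − 96,000 × 680,000 = 187,020,000,000, so EBIT = 187,020,000,000 ÷ 770,000 = 242,883.12.

€242,883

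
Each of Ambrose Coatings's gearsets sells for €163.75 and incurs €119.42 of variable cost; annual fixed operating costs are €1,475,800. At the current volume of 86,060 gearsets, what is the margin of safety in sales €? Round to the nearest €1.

€8,640,887

Unit CM = price − variable cost = €163.75 − €119.42 = €44.33. Break-even units = €1,475,800 ÷ €44.33 = 33,291.22; break-even revenue = 33,291.22 × €163.75 = €5,451,438.08.
Actual sales revenue = 86,060 × €163.75 = €14,092,325.00.
Margin of safety = €14,092,325.00 − €5,451,438.08 = €8,640,887.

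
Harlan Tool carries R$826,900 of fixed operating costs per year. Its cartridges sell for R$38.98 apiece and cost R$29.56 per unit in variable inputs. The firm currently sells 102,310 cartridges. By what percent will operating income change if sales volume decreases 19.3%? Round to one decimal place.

Total contribution margin = 102,310 × R$9.42 = R$963,760.20.
Subtracting fixed costs: EBIT = R$963,760.20 − R$826,900 = R$136,860.20.
Degree of operating leverage = R$963,760.20 / R$136,860.20 = 7.0419.
So EBIT moves 7.0419 × (-19.3%) = -135.9%.

-135.9%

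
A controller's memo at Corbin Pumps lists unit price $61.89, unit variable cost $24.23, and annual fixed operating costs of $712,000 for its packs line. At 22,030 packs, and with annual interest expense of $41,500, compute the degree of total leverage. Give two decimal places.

10.89

Contribution at this volume is 22,030 × $37.66 = $829,649.80.
Subtracting fixed costs: EBIT = $829,649.80 − $712,000 = $117,649.80. Interest = $41,500.00, so EBIT − I = $76,149.80.
Degree of total leverage = total CM / (EBIT − interest) = $829,649.80 / $76,149.80 = 10.8950.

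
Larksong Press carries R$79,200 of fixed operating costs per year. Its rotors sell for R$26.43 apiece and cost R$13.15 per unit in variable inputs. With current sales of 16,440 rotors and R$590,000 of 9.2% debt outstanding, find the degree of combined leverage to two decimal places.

2.57

Contribution at this volume is 16,440 × R$13.28 = R$218,323.20.
EBIT = R$218,323.20 − R$79,200 = R$139,123.20. Interest = R$54,280.00, so EBIT − I = R$84,843.20.
DCL = contribution ÷ (EBIT − I) = R$218,323.20 ÷ R$84,843.20 = 2.5733.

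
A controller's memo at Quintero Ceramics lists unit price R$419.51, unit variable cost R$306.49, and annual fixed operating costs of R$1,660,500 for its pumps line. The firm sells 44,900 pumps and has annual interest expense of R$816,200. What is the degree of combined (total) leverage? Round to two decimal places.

Total contribution margin = 44,900 × R$113.02 = R$5,074,598.00.
EBIT = R$5,074,598.00 − R$1,660,500 = R$3,414,098.00. Interest = R$816,200.00, so EBIT − I = R$2,597,898.00.
Degree of total leverage = total CM / (EBIT − interest) = R$5,074,598.00 / R$2,597,898.00 = 1.9533.

1.95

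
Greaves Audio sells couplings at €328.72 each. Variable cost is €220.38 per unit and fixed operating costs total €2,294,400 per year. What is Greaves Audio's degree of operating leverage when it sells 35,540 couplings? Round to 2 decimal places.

Contribution at this volume is 35,540 × €108.34 = €3,850,403.60.
Subtracting fixed costs: EBIT = €3,850,403.60 − €2,294,400 = €1,556,003.60.
So DOL = total CM / EBIT = €3,850,403.60 / €1,556,003.60 = 2.4745.

2.47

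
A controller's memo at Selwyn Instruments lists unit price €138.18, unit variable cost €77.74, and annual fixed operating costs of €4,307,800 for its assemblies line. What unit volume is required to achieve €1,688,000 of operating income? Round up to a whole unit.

Contribution margin per unit = €138.18 − €77.74 = €60.44.
Need Q such that Q × €60.44 − €4,307,800 = €1,688,000, i.e. Q = €5,995,800 / €60.44 = 99,202.51 → 99,203.

99,203 assemblies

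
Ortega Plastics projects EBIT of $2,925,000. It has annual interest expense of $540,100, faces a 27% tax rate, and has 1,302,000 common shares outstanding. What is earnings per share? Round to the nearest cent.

Pre-tax income = $2,925,000 − $540,100.00 = $2,384,900.00.
Net income = $2,384,900.00 × (1 − 0.27) = $1,740,977.00.
Per share: $1,740,977.00 / 1,302,000 shares = $1.34.

$1.34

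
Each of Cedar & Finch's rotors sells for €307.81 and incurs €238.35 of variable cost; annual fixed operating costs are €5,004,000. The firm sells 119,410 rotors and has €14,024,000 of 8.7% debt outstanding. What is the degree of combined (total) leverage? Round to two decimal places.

4.01

Contribution at this volume is 119,410 × €69.46 = €8,294,218.60.
Subtracting fixed costs: EBIT = €8,294,218.60 − €5,004,000 = €3,290,218.60. Interest = €1,220,088.00.
DOL = €8,294,218.60 ÷ €3,290,218.60 = 2.5209; DFL = €3,290,218.60 ÷ €2,070,130.60 = 1.5894.
DCL = DOL × DFL = 2.5209 × 1.5894 = 4.0067.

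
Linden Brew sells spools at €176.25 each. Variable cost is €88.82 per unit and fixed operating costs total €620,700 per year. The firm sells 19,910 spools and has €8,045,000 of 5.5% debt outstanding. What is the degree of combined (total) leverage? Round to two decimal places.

2.57

At 19,910 units, contribution = 19,910 × €87.43 = €1,740,731.30.
EBIT = €1,740,731.30 − €620,700 = €1,120,031.30. Interest = €442,475.00.
DOL = €1,740,731.30 ÷ €1,120,031.30 = 1.5542; DFL = €1,120,031.30 ÷ €677,556.30 = 1.6530.
DCL = DOL × DFL = 1.5542 × 1.6530 = 2.5691.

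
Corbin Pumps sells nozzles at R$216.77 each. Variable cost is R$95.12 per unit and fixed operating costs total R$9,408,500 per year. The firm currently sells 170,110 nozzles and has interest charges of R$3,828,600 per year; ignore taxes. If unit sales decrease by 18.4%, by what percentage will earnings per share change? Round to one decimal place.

-51.1%

Total contribution margin = 170,110 × R$121.65 = R$20,693,881.50.
EBIT = R$20,693,881.50 − R$9,408,500 = R$11,285,381.50.
After interest of R$3,828,600.00, pre-tax earnings = R$7,456,781.50.
DCL = total CM / (EBIT − I) = R$20,693,881.50 / R$7,456,781.50 = 2.7752.
EPS therefore changes by 2.7752 × (-18.4%) = -51.1%.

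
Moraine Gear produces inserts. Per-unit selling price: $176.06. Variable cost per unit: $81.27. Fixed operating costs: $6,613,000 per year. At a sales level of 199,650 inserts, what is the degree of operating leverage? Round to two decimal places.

1.54

At 199,650 units, contribution = 199,650 × $94.79 = $18,924,823.50.
Operating income = contribution − fixed costs = $18,924,823.50 − $6,613,000 = $12,311,823.50.
So DOL = total CM / EBIT = $18,924,823.50 / $12,311,823.50 = 1.5371.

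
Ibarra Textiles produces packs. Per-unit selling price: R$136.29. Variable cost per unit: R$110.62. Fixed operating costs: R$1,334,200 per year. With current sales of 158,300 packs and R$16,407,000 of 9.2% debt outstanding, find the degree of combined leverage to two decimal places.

Contribution at this volume is 158,300 × R$25.67 = R$4,063,561.00.
Subtracting fixed costs: EBIT = R$4,063,561.00 − R$1,334,200 = R$2,729,361.00. Interest = R$1,509,444.00.
DOL = R$4,063,561.00 ÷ R$2,729,361.00 = 1.4888; DFL = R$2,729,361.00 ÷ R$1,219,917.00 = 2.2373.
Combined leverage = 1.4888 × 2.2373 = 3.3309.

3.33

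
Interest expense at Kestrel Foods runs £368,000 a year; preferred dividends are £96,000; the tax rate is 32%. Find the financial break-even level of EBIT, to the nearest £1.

£509,176

Preferred dividends are paid after tax, so their pre-tax equivalent is £96,000 ÷ (1 − 0.32) = £141,176.47.
Financial break-even EBIT = interest + D_p ÷ (1 − t) = £368,000 + £141,176.47 = £509,176.47.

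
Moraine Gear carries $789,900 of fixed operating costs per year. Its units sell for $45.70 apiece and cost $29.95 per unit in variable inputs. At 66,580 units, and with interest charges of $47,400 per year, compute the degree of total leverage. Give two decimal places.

4.96

At 66,580 units, contribution = 66,580 × $15.75 = $1,048,635.00.
Operating income = contribution − fixed costs = $1,048,635.00 − $789,900 = $258,735.00. Interest = $47,400.00.
DOL = $1,048,635.00 ÷ $258,735.00 = 4.0529; DFL = $258,735.00 ÷ $211,335.00 = 1.2243.
Combined leverage = 4.0529 × 1.2243 = 4.9620.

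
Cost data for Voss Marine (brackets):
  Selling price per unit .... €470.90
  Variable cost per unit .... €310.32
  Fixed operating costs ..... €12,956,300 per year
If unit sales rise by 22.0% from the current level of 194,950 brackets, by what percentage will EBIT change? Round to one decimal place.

Total contribution margin = 194,950 × €160.58 = €31,305,071.00.
Operating income = contribution − fixed costs = €31,305,071.00 − €12,956,300 = €18,348,771.00.
So DOL = total CM / EBIT = €31,305,071.00 / €18,348,771.00 = 1.7061.
So EBIT moves 1.7061 × (+22.0%) = +37.5%.

+37.5%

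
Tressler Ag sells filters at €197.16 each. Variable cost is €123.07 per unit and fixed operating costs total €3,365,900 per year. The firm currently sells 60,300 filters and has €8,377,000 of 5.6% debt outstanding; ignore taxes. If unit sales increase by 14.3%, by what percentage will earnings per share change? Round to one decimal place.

+101.0%

Total contribution margin = 60,300 × €74.09 = €4,467,627.00.
Operating income = contribution − fixed costs = €4,467,627.00 − €3,365,900 = €1,101,727.00.
Interest = €469,112.00, so EBIT − I = €632,615.00.
Degree of combined leverage = contribution ÷ (EBIT − I) = €4,467,627.00 ÷ €632,615.00 = 7.0622.
EPS therefore changes by 7.0622 × (+14.3%) = +101.0%.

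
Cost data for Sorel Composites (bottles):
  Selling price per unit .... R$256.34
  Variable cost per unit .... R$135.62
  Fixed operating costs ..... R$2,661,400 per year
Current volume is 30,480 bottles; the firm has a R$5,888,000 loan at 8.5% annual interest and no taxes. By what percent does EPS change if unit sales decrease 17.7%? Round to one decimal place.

Contribution at this volume is 30,480 × R$120.72 = R$3,679,545.60.
EBIT = R$3,679,545.60 − R$2,661,400 = R$1,018,145.60.
After interest of R$500,480.00, pre-tax earnings = R$517,665.60.
Degree of combined leverage = contribution ÷ (EBIT − I) = R$3,679,545.60 ÷ R$517,665.60 = 7.1080.
EPS therefore changes by 7.1080 × (-17.7%) = -125.8%.

-125.8%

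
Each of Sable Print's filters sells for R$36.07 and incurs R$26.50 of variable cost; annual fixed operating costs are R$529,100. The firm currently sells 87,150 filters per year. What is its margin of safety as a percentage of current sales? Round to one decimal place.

Unit CM = price − variable cost = R$36.07 − R$26.50 = R$9.57. Break-even units = R$529,100 ÷ R$9.57 = 55,287.36; break-even revenue = 55,287.36 × R$36.07 = R$1,994,214.94.
Current sales = 87,150 × R$36.07 = R$3,143,500.50.
Margin of safety = (R$3,143,500.50 − R$1,994,214.94) ÷ R$3,143,500.50 = 36.6%.

36.6%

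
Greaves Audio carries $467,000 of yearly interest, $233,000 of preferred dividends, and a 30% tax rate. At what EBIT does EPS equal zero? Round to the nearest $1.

$799,857

Preferred dividends are paid after tax, so their pre-tax equivalent is $233,000 ÷ (1 − 0.30) = $332,857.14.
Financial break-even EBIT = interest + D_p ÷ (1 − t) = $467,000 + $332,857.14 = $799,857.14.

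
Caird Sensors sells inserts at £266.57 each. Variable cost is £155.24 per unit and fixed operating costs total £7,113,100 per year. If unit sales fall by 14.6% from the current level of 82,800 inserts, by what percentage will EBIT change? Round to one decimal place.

At 82,800 units, contribution = 82,800 × £111.33 = £9,218,124.00.
EBIT = £9,218,124.00 − £7,113,100 = £2,105,024.00.
Degree of operating leverage = £9,218,124.00 / £2,105,024.00 = 4.3791.
%ΔEBIT = DOL × %ΔSales = 4.3791 × -14.6% = -63.9%.

-63.9%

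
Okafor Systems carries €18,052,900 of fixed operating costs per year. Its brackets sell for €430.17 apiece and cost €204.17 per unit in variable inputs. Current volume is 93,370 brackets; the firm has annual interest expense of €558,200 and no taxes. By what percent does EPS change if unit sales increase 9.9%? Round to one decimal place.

At 93,370 units, contribution = 93,370 × €226.00 = €21,101,620.00.
EBIT = €21,101,620.00 − €18,052,900 = €3,048,720.00.
Interest = €558,200.00, so EBIT − I = €2,490,520.00.
Degree of combined leverage = contribution ÷ (EBIT − I) = €21,101,620.00 ÷ €2,490,520.00 = 8.4728.
%ΔEPS = DCL × %ΔSales = 8.4728 × +9.9% = +83.9%.

+83.9%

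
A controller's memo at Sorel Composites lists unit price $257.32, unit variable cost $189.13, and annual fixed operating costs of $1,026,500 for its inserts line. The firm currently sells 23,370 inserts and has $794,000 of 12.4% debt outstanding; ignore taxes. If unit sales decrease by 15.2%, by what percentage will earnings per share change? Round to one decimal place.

Contribution at this volume is 23,370 × $68.19 = $1,593,600.30.
Operating income = contribution − fixed costs = $1,593,600.30 − $1,026,500 = $567,100.30.
After interest of $98,456.00, pre-tax earnings = $468,644.30.
DCL = total CM / (EBIT − I) = $1,593,600.30 / $468,644.30 = 3.4004.
%ΔEPS = DCL × %ΔSales = 3.4004 × -15.2% = -51.7%.

-51.7%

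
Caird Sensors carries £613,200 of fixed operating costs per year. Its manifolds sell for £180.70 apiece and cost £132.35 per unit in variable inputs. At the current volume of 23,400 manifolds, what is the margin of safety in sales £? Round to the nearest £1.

Unit CM = price − variable cost = £180.70 − £132.35 = £48.35. Break-even units = £613,200 ÷ £48.35 = 12,682.52; break-even revenue = 12,682.52 × £180.70 = £2,291,731.95.
Current sales = 23,400 × £180.70 = £4,228,380.00.
Margin of safety = £4,228,380.00 − £2,291,731.95 = £1,936,648.

£1,936,648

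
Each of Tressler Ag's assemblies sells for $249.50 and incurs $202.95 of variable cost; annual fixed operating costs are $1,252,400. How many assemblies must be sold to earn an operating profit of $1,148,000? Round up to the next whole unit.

Each unit contributes $249.50 − $202.95 = $46.55.
Required volume = (fixed costs + target profit) ÷ CM = ($1,252,400 + $1,148,000) ÷ $46.55 = 51,566.06, so 51,567 assemblies.

51,567 assemblies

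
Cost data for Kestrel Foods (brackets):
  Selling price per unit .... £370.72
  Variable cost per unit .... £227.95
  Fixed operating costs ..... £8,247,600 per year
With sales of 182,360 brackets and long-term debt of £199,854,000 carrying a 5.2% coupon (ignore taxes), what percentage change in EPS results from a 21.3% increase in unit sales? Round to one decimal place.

+75.0%

Total contribution margin = 182,360 × £142.77 = £26,035,537.20.
Subtracting fixed costs: EBIT = £26,035,537.20 − £8,247,600 = £17,787,937.20.
Interest = £10,392,408.00, so EBIT − I = £7,395,529.20.
Degree of combined leverage = contribution ÷ (EBIT − I) = £26,035,537.20 ÷ £7,395,529.20 = 3.5204.
EPS therefore changes by 3.5204 × (+21.3%) = +75.0%.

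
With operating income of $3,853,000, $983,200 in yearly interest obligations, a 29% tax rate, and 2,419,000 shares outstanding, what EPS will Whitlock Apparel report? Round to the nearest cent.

$0.84

Pre-tax income = $3,853,000 − $983,200.00 = $2,869,800.00.
Net income = $2,869,800.00 × (1 − 0.29) = $2,037,558.00.
EPS = $2,037,558.00 ÷ 2,419,000 = $0.84.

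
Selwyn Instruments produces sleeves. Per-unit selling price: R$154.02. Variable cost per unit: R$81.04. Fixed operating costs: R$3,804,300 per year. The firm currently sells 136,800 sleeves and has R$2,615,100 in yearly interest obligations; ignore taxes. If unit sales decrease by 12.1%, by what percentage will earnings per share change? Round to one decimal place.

Total contribution margin = 136,800 × R$72.98 = R$9,983,664.00.
Operating income = contribution − fixed costs = R$9,983,664.00 − R$3,804,300 = R$6,179,364.00.
Interest = R$2,615,100.00, so EBIT − I = R$3,564,264.00.
Degree of combined leverage = contribution ÷ (EBIT − I) = R$9,983,664.00 ÷ R$3,564,264.00 = 2.8010.
EPS therefore changes by 2.8010 × (-12.1%) = -33.9%.

-33.9%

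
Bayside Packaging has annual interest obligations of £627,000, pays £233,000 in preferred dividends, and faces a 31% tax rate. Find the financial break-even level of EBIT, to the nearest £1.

£964,681

Preferred dividends are paid after tax, so their pre-tax equivalent is £233,000 ÷ (1 − 0.31) = £337,681.16.
Financial break-even EBIT = interest + D_p ÷ (1 − t) = £627,000 + £337,681.16 = £964,681.16.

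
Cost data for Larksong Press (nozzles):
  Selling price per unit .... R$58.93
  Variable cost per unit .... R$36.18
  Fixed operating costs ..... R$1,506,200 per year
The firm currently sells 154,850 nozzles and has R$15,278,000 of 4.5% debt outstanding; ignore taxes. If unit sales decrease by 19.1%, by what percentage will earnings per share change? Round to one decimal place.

-50.6%

Total contribution margin = 154,850 × R$22.75 = R$3,522,837.50.
Subtracting fixed costs: EBIT = R$3,522,837.50 − R$1,506,200 = R$2,016,637.50.
Interest = R$687,510.00, so EBIT − I = R$1,329,127.50.
Degree of combined leverage = contribution ÷ (EBIT − I) = R$3,522,837.50 ÷ R$1,329,127.50 = 2.6505.
EPS therefore changes by 2.6505 × (-19.1%) = -50.6%.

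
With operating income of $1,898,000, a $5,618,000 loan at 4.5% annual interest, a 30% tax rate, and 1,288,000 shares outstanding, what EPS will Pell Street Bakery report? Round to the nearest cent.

Pre-tax income = $1,898,000 − $252,810.00 = $1,645,190.00.
Net income = $1,645,190.00 × (1 − 0.30) = $1,151,633.00.
EPS = $1,151,633.00 ÷ 1,288,000 = $0.89.

$0.89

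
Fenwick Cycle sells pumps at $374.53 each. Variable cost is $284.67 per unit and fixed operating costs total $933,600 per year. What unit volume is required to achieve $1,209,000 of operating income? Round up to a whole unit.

Contribution margin per unit = $374.53 − $284.67 = $89.86.
Required volume = (fixed costs + target profit) ÷ CM = ($933,600 + $1,209,000) ÷ $89.86 = 23,843.76, so 23,844 pumps.

23,844 pumps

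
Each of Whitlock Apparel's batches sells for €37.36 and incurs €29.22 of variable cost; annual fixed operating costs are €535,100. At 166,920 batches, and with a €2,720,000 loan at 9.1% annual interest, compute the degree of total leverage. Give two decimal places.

2.36

Contribution at this volume is 166,920 × €8.14 = €1,358,728.80.
Operating income = contribution − fixed costs = €1,358,728.80 − €535,100 = €823,628.80. Interest = €247,520.00, so EBIT − I = €576,108.80.
DCL = contribution ÷ (EBIT − I) = €1,358,728.80 ÷ €576,108.80 = 2.3585.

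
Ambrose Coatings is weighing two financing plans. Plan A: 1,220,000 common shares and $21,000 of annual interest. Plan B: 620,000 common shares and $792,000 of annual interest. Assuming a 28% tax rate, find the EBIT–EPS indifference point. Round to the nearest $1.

$1,588,700

At indifference, (EBIT − 21,000)(1 − t)/1,220,000 = (EBIT − 792,000)(1 − t)/620,000.
Cancelling (1 − t) and cross-multiplying: 620,000·(EBIT − 21,000) = 1,220,000·(EBIT − 792,000).
EBIT × (1,220,000 − 620,000) = 792,000 × 1,220,000 − 21,000 × 620,000 = 953,220,000,000, so EBIT = 953,220,000,000 ÷ 600,000 = 1,588,700.00.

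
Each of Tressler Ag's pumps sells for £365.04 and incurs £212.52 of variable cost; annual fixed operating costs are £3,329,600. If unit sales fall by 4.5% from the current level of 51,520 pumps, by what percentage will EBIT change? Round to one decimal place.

At 51,520 units, contribution = 51,520 × £152.52 = £7,857,830.40.
EBIT = £7,857,830.40 − £3,329,600 = £4,528,230.40.
Degree of operating leverage = £7,857,830.40 / £4,528,230.40 = 1.7353.
So EBIT moves 1.7353 × (-4.5%) = -7.8%.

-7.8%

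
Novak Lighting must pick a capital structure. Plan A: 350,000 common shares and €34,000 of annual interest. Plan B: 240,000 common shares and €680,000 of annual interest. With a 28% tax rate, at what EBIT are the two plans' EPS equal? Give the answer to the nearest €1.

Set EPS_A = EPS_B: (EBIT − €34,000)(1 − 0.28) ÷ 350,000 = (EBIT − €680,000)(1 − 0.28) ÷ 240,000.
Cancelling (1 − t) and cross-multiplying: 240,000·(EBIT − 34,000) = 350,000·(EBIT − 680,000).
Solving, EBIT = (680,000·350,000 − 34,000·240,000) / (350,000 − 240,000) = 229,840,000,000 / 110,000 = 2,089,454.55.

€2,089,455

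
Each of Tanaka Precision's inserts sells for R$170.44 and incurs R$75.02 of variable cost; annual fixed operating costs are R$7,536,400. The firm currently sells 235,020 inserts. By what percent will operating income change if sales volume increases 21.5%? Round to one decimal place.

Total contribution margin = 235,020 × R$95.42 = R$22,425,608.40.
Subtracting fixed costs: EBIT = R$22,425,608.40 − R$7,536,400 = R$14,889,208.40.
DOL = contribution ÷ EBIT = R$22,425,608.40 ÷ R$14,889,208.40 = 1.5062.
Operating income changes by 1.5062 × +21.5% = +32.4%.

+32.4%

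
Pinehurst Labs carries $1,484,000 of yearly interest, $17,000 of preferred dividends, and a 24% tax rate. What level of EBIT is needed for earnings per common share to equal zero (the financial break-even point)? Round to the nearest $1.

Grossing the preferred dividend up to pre-tax terms: $17,000 / (1 − 0.24) = $22,368.42.
EPS = 0 when EBIT covers interest plus the pre-tax preferred burden: $1,484,000 + $22,368.42 = $1,506,368.42.

$1,506,368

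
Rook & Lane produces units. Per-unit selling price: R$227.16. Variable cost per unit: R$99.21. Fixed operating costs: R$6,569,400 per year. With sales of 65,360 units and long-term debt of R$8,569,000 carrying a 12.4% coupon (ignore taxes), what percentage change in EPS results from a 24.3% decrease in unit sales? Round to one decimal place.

-278.1%

Contribution at this volume is 65,360 × R$127.95 = R$8,362,812.00.
Operating income = contribution − fixed costs = R$8,362,812.00 − R$6,569,400 = R$1,793,412.00.
Interest = R$1,062,556.00, so EBIT − I = R$730,856.00.
DCL = total CM / (EBIT − I) = R$8,362,812.00 / R$730,856.00 = 11.4425.
EPS therefore changes by 11.4425 × (-24.3%) = -278.1%.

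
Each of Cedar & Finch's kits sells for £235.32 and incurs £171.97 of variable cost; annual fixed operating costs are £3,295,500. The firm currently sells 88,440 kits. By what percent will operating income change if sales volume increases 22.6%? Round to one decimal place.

Contribution at this volume is 88,440 × £63.35 = £5,602,674.00.
Operating income = contribution − fixed costs = £5,602,674.00 − £3,295,500 = £2,307,174.00.
So DOL = total CM / EBIT = £5,602,674.00 / £2,307,174.00 = 2.4284.
Operating income changes by 2.4284 × +22.6% = +54.9%.

+54.9%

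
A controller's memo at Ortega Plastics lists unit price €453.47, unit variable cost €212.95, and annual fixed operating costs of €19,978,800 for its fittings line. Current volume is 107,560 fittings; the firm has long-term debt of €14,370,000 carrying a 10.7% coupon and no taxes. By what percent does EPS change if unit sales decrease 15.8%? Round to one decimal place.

-93.9%

Contribution at this volume is 107,560 × €240.52 = €25,870,331.20.
Operating income = contribution − fixed costs = €25,870,331.20 − €19,978,800 = €5,891,531.20.
Interest = €1,537,590.00, so EBIT − I = €4,353,941.20.
DCL = total CM / (EBIT − I) = €25,870,331.20 / €4,353,941.20 = 5.9418.
EPS therefore changes by 5.9418 × (-15.8%) = -93.9%.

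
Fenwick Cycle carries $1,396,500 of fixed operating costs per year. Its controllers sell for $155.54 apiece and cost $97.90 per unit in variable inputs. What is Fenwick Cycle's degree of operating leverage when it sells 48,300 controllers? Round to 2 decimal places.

Contribution at this volume is 48,300 × $57.64 = $2,784,012.00.
Subtracting fixed costs: EBIT = $2,784,012.00 − $1,396,500 = $1,387,512.00.
So DOL = total CM / EBIT = $2,784,012.00 / $1,387,512.00 = 2.0065.

2.01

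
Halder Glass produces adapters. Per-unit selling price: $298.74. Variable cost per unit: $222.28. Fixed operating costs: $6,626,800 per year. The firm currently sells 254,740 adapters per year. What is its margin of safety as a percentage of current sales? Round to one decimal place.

Each unit contributes $298.74 − $222.28 = $76.46. Break-even units = $6,626,800 ÷ $76.46 = 86,670.15; break-even revenue = 86,670.15 × $298.74 = $25,891,841.90.
Actual sales revenue = 254,740 × $298.74 = $76,101,027.60.
Margin of safety = ($76,101,027.60 − $25,891,841.90) ÷ $76,101,027.60 = 66.0%.

66.0%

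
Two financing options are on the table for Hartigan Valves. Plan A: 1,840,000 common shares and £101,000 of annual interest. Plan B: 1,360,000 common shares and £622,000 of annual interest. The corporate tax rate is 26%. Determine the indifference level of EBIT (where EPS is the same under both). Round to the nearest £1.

At indifference, (EBIT − 101,000)(1 − t)/1,840,000 = (EBIT − 622,000)(1 − t)/1,360,000.
The (1 − t) factor cancels: (EBIT − 101,000) × 1,360,000 = (EBIT − 622,000) × 1,840,000.
Solving, EBIT = (622,000·1,840,000 − 101,000·1,360,000) / (1,840,000 − 1,360,000) = 1,007,120,000,000 / 480,000 = 2,098,166.67.

£2,098,167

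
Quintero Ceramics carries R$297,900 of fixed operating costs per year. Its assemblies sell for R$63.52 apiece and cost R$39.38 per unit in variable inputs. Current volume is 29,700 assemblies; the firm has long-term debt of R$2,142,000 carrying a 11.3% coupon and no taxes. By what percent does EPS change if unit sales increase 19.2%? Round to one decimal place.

Total contribution margin = 29,700 × R$24.14 = R$716,958.00.
Subtracting fixed costs: EBIT = R$716,958.00 − R$297,900 = R$419,058.00.
After interest of R$242,046.00, pre-tax earnings = R$177,012.00.
Degree of combined leverage = contribution ÷ (EBIT − I) = R$716,958.00 ÷ R$177,012.00 = 4.0503.
EPS therefore changes by 4.0503 × (+19.2%) = +77.8%.

+77.8%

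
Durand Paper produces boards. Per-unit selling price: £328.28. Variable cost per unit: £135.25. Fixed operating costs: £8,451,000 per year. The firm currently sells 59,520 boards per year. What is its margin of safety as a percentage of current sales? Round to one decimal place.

Each unit contributes £328.28 − £135.25 = £193.03. Break-even units = £8,451,000 ÷ £193.03 = 43,780.76; break-even revenue = 43,780.76 × £328.28 = £14,372,347.72.
Actual sales revenue = 59,520 × £328.28 = £19,539,225.60.
Margin of safety = (£19,539,225.60 − £14,372,347.72) ÷ £19,539,225.60 = 26.4%.

26.4%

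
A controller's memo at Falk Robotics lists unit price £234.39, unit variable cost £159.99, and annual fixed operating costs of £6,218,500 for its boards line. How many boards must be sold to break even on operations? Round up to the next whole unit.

Contribution margin per unit = £234.39 − £159.99 = £74.40.
Units to break even: £6,218,500 ÷ £74.40 = 83,581.99, rounded up to 83,582.

83,582 boards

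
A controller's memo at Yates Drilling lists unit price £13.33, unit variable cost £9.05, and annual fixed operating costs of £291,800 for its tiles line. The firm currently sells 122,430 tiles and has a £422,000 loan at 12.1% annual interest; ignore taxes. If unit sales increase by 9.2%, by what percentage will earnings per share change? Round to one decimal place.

Total contribution margin = 122,430 × £4.28 = £524,000.40.
EBIT = £524,000.40 − £291,800 = £232,200.40.
After interest of £51,062.00, pre-tax earnings = £181,138.40.
Degree of combined leverage = contribution ÷ (EBIT − I) = £524,000.40 ÷ £181,138.40 = 2.8928.
EPS therefore changes by 2.8928 × (+9.2%) = +26.6%.

+26.6%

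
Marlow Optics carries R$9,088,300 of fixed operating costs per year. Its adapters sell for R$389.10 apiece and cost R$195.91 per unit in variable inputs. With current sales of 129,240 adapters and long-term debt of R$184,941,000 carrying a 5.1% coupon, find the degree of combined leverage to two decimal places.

3.87

Contribution at this volume is 129,240 × R$193.19 = R$24,967,875.60.
EBIT = R$24,967,875.60 − R$9,088,300 = R$15,879,575.60. Interest = R$9,431,991.00, so EBIT − I = R$6,447,584.60.
Degree of total leverage = total CM / (EBIT − interest) = R$24,967,875.60 / R$6,447,584.60 = 3.8724.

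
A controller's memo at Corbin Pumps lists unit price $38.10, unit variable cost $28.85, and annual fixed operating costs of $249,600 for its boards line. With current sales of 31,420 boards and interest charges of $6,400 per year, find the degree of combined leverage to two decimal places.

At 31,420 units, contribution = 31,420 × $9.25 = $290,635.00.
Operating income = contribution − fixed costs = $290,635.00 − $249,600 = $41,035.00. Interest = $6,400.00, so EBIT − I = $34,635.00.
DCL = contribution ÷ (EBIT − I) = $290,635.00 ÷ $34,635.00 = 8.3914.

8.39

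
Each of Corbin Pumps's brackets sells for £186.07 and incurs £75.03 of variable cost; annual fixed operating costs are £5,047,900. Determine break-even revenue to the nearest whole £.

£8,458,778

CM per unit = £186.07 − £75.03 = £111.04; CM ratio = £111.04 / £186.07 = 0.5968.
Break-even revenue = fixed costs × price ÷ CM = £5,047,900 × £186.07 ÷ £111.04 = £8,458,778.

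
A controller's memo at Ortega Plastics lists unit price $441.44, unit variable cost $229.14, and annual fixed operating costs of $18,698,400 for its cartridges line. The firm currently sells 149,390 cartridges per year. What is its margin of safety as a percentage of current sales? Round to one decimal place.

Unit CM = price − variable cost = $441.44 − $229.14 = $212.30. Break-even units = $18,698,400 ÷ $212.30 = 88,075.37; break-even revenue = 88,075.37 × $441.44 = $38,879,989.15.
Current sales = 149,390 × $441.44 = $65,946,721.60.
Margin of safety = ($65,946,721.60 − $38,879,989.15) ÷ $65,946,721.60 = 41.0%.

41.0%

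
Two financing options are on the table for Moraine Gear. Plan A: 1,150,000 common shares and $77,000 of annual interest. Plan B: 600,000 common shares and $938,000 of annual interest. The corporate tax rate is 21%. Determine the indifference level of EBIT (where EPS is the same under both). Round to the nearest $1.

Set EPS_A = EPS_B: (EBIT − $77,000)(1 − 0.21) ÷ 1,150,000 = (EBIT − $938,000)(1 − 0.21) ÷ 600,000.
The (1 − t) factor cancels: (EBIT − 77,000) × 600,000 = (EBIT − 938,000) × 1,150,000.
Solving, EBIT = (938,000·1,150,000 − 77,000·600,000) / (1,150,000 − 600,000) = 1,032,500,000,000 / 550,000 = 1,877,272.73.

$1,877,273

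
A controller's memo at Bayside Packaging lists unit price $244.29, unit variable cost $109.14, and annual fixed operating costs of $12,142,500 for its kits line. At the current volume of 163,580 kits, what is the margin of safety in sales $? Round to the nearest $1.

Each unit contributes $244.29 − $109.14 = $135.15. Break-even units = $12,142,500 ÷ $135.15 = 89,844.62; break-even revenue = 89,844.62 × $244.29 = $21,948,141.51.
Actual sales revenue = 163,580 × $244.29 = $39,960,958.20.
Margin of safety = $39,960,958.20 − $21,948,141.51 = $18,012,817.

$18,012,817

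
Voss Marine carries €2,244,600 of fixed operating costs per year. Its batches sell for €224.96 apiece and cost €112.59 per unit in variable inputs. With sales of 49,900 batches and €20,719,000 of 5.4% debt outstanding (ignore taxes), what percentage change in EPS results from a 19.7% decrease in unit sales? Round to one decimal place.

Total contribution margin = 49,900 × €112.37 = €5,607,263.00.
EBIT = €5,607,263.00 − €2,244,600 = €3,362,663.00.
Interest = €1,118,826.00, so EBIT − I = €2,243,837.00.
Degree of combined leverage = contribution ÷ (EBIT − I) = €5,607,263.00 ÷ €2,243,837.00 = 2.4990.
%ΔEPS = DCL × %ΔSales = 2.4990 × -19.7% = -49.2%.

-49.2%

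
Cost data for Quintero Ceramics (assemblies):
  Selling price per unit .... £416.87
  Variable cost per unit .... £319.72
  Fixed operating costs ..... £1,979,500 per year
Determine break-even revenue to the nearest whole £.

Contribution margin per unit = £416.87 − £319.72 = £97.15, a CM ratio of £97.15 ÷ £416.87 = 0.2330.
Break-even sales = FC ÷ CM ratio = £1,979,500 × £416.87 / £97.15 = £8,494,021.

£8,494,021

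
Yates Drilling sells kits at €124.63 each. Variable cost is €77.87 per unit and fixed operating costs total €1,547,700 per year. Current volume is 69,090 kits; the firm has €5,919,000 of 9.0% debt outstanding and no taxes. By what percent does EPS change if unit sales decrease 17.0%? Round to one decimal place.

-47.7%

Contribution at this volume is 69,090 × €46.76 = €3,230,648.40.
Operating income = contribution − fixed costs = €3,230,648.40 − €1,547,700 = €1,682,948.40.
Interest = €532,710.00, so EBIT − I = €1,150,238.40.
DCL = total CM / (EBIT − I) = €3,230,648.40 / €1,150,238.40 = 2.8087.
%ΔEPS = DCL × %ΔSales = 2.8087 × -17.0% = -47.7%.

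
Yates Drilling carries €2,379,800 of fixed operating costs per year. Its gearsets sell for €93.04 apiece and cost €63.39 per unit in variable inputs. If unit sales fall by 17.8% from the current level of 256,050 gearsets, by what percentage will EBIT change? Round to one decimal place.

-25.9%

Total contribution margin = 256,050 × €29.65 = €7,591,882.50.
Operating income = contribution − fixed costs = €7,591,882.50 − €2,379,800 = €5,212,082.50.
So DOL = total CM / EBIT = €7,591,882.50 / €5,212,082.50 = 1.4566.
So EBIT moves 1.4566 × (-17.8%) = -25.9%.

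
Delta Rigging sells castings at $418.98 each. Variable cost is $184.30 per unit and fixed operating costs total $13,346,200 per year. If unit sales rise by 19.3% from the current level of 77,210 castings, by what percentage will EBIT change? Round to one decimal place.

+73.3%

At 77,210 units, contribution = 77,210 × $234.68 = $18,119,642.80.
EBIT = $18,119,642.80 − $13,346,200 = $4,773,442.80.
DOL = contribution ÷ EBIT = $18,119,642.80 ÷ $4,773,442.80 = 3.7959.
%ΔEBIT = DOL × %ΔSales = 3.7959 × +19.3% = +73.3%.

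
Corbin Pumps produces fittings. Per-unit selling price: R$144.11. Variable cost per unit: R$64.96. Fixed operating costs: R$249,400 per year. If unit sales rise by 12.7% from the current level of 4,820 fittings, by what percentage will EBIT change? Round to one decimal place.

+36.7%

Total contribution margin = 4,820 × R$79.15 = R$381,503.00.
EBIT = R$381,503.00 − R$249,400 = R$132,103.00.
DOL = contribution ÷ EBIT = R$381,503.00 ÷ R$132,103.00 = 2.8879.
Operating income changes by 2.8879 × +12.7% = +36.7%.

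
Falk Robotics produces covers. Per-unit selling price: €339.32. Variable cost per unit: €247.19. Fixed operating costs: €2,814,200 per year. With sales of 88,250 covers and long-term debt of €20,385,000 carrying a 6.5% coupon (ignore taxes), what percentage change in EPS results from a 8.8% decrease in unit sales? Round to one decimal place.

-17.9%

Contribution at this volume is 88,250 × €92.13 = €8,130,472.50.
EBIT = €8,130,472.50 − €2,814,200 = €5,316,272.50.
After interest of €1,325,025.00, pre-tax earnings = €3,991,247.50.
DCL = total CM / (EBIT − I) = €8,130,472.50 / €3,991,247.50 = 2.0371.
%ΔEPS = DCL × %ΔSales = 2.0371 × -8.8% = -17.9%.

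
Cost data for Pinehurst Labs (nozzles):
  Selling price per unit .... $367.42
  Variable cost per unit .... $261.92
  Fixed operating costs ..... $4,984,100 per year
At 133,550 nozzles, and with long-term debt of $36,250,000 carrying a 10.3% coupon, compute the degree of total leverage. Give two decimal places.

2.62

Total contribution margin = 133,550 × $105.50 = $14,089,525.00.
Subtracting fixed costs: EBIT = $14,089,525.00 − $4,984,100 = $9,105,425.00. Interest = $3,733,750.00, so EBIT − I = $5,371,675.00.
DCL = contribution ÷ (EBIT − I) = $14,089,525.00 ÷ $5,371,675.00 = 2.6229.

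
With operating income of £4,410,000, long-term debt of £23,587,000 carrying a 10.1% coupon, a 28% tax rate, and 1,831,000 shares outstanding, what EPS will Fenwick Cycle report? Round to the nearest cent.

£0.80

Interest = £2,382,287.00, so EBT = £4,410,000 − £2,382,287.00 = £2,027,713.00.
Net income = £2,027,713.00 × (1 − 0.28) = £1,459,953.36.
EPS = £1,459,953.36 ÷ 1,831,000 = £0.80.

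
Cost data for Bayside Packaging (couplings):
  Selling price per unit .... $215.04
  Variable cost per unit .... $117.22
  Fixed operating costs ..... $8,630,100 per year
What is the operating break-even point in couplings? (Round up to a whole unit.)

Each unit contributes $215.04 − $117.22 = $97.82.
Break-even Q = $8,630,100 / $97.82 = 88,224.29 → 88,225 couplings.

88,225 couplings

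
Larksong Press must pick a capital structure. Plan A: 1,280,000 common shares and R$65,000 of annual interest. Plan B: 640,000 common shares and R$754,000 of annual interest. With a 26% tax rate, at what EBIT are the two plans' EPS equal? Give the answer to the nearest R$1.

R$1,443,000

Set EPS_A = EPS_B: (EBIT − R$65,000)(1 − 0.26) ÷ 1,280,000 = (EBIT − R$754,000)(1 − 0.26) ÷ 640,000.
Cancelling (1 − t) and cross-multiplying: 640,000·(EBIT − 65,000) = 1,280,000·(EBIT − 754,000).
EBIT × (1,280,000 − 640,000) = 754,000 × 1,280,000 − 65,000 × 640,000 = 923,520,000,000, so EBIT = 923,520,000,000 ÷ 640,000 = 1,443,000.00.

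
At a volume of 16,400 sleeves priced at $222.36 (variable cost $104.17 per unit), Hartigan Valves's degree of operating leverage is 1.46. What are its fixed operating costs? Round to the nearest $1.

Contribution at this volume is 16,400 × $118.19 = $1,938,316.00.
Since DOL = CM ÷ EBIT, EBIT = $1,938,316.00 ÷ 1.46 = $1,327,613.70.
And FC = contribution − EBIT = $1,938,316.00 − $1,327,613.70 = $610,702.

$610,702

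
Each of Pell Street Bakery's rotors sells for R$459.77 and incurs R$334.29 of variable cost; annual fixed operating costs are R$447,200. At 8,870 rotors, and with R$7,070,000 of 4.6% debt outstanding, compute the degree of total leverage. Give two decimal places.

3.27

At 8,870 units, contribution = 8,870 × R$125.48 = R$1,113,007.60.
Subtracting fixed costs: EBIT = R$1,113,007.60 − R$447,200 = R$665,807.60. Interest = R$325,220.00, so EBIT − I = R$340,587.60.
Degree of total leverage = total CM / (EBIT − interest) = R$1,113,007.60 / R$340,587.60 = 3.2679.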